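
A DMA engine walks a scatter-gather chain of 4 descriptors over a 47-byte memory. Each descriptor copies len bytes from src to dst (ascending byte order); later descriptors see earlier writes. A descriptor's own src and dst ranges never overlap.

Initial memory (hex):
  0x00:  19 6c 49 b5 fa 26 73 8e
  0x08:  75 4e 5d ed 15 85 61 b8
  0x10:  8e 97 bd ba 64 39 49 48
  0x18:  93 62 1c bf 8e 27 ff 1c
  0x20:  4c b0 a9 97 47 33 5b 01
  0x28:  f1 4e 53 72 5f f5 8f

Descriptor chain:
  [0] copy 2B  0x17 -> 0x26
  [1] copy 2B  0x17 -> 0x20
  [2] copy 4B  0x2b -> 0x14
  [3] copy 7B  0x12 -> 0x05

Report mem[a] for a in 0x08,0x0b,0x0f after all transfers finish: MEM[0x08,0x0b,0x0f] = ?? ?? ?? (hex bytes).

  after D0: wrote 2B at 0x26 = 4893
  after D1: wrote 2B at 0x20 = 4893
  after D2: wrote 4B at 0x14 = 725ff58f
  after D3: wrote 7B at 0x05 = bdba725ff58f93
query mem[0x08]=0x5f, mem[0x0b]=0x93, mem[0x0f]=0xb8

MEM[0x08,0x0b,0x0f] = 5f 93 b8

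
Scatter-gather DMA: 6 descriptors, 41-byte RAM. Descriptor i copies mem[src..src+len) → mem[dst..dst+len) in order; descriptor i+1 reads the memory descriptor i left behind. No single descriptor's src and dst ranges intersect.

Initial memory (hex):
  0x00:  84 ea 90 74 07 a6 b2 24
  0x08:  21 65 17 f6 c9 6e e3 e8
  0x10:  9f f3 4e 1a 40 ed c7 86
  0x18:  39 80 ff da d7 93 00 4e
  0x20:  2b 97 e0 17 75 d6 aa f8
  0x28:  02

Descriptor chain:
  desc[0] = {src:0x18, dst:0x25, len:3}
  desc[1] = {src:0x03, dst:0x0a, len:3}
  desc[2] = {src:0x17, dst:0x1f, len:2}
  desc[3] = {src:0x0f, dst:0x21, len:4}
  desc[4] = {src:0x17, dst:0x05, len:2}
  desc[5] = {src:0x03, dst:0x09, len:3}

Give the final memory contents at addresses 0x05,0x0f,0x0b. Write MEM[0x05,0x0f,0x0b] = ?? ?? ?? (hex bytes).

MEM[0x05,0x0f,0x0b] = 86 e8 86

D0: mem[0x25..0x27] <- [39 80 ff]
D1: mem[0x0a..0x0c] <- [74 07 a6]
D2: mem[0x1f..0x20] <- [86 39]
D3: mem[0x21..0x24] <- [e8 9f f3 4e]
D4: mem[0x05..0x06] <- [86 39]
D5: mem[0x09..0x0b] <- [74 07 86]
query mem[0x05]=0x86, mem[0x0f]=0xe8, mem[0x0b]=0x86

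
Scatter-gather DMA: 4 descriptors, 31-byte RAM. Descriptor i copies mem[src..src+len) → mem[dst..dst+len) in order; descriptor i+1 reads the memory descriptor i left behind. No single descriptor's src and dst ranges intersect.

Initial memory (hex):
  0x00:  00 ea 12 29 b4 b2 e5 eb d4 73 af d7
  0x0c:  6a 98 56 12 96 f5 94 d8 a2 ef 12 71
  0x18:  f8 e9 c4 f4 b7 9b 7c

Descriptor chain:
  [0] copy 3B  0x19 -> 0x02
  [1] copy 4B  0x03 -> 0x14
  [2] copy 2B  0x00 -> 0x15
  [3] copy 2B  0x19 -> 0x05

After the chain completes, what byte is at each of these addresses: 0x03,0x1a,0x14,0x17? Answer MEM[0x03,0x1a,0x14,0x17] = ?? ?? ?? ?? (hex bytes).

MEM[0x03,0x1a,0x14,0x17] = c4 c4 c4 e5

[0] 0x19->0x02 len=3 : e9 c4 f4
[1] 0x03->0x14 len=4 : c4 f4 b2 e5
[2] 0x00->0x15 len=2 : 00 ea
[3] 0x19->0x05 len=2 : e9 c4
query mem[0x03]=0xc4, mem[0x1a]=0xc4, mem[0x14]=0xc4, mem[0x17]=0xe5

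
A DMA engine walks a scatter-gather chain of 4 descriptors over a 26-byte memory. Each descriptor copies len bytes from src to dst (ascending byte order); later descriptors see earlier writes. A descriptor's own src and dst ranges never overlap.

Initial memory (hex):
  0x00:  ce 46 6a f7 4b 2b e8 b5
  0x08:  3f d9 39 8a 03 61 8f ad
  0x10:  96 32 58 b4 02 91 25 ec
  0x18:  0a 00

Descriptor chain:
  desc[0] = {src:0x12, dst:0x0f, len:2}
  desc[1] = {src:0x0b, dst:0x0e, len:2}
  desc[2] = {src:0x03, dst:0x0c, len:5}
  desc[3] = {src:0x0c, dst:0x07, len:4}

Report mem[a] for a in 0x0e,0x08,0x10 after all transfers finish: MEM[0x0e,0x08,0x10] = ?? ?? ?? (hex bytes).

MEM[0x0e,0x08,0x10] = 2b 4b b5

  after D0: wrote 2B at 0x0f = 58b4
  after D1: wrote 2B at 0x0e = 8a03
  after D2: wrote 5B at 0x0c = f74b2be8b5
  after D3: wrote 4B at 0x07 = f74b2be8
query mem[0x0e]=0x2b, mem[0x08]=0x4b, mem[0x10]=0xb5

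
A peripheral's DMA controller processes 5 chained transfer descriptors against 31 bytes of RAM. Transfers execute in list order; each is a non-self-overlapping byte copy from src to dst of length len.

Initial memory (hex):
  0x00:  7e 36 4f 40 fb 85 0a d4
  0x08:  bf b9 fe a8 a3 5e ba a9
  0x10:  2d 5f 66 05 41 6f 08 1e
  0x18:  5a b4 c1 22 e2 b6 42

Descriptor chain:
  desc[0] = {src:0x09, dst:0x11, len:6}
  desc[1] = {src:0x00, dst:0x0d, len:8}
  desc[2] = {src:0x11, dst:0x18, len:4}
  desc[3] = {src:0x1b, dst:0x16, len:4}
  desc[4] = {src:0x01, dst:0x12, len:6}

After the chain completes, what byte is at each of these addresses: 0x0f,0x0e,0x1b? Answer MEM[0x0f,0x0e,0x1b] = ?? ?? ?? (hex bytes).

MEM[0x0f,0x0e,0x1b] = 4f 36 d4

#0 dst[0x11+6] := {0xb9,0xfe,0xa8,0xa3,0x5e,0xba}
#1 dst[0x0d+8] := {0x7e,0x36,0x4f,0x40,0xfb,0x85,0x0a,0xd4}
#2 dst[0x18+4] := {0xfb,0x85,0x0a,0xd4}
#3 dst[0x16+4] := {0xd4,0xe2,0xb6,0x42}
#4 dst[0x12+6] := {0x36,0x4f,0x40,0xfb,0x85,0x0a}
query mem[0x0f]=0x4f, mem[0x0e]=0x36, mem[0x1b]=0xd4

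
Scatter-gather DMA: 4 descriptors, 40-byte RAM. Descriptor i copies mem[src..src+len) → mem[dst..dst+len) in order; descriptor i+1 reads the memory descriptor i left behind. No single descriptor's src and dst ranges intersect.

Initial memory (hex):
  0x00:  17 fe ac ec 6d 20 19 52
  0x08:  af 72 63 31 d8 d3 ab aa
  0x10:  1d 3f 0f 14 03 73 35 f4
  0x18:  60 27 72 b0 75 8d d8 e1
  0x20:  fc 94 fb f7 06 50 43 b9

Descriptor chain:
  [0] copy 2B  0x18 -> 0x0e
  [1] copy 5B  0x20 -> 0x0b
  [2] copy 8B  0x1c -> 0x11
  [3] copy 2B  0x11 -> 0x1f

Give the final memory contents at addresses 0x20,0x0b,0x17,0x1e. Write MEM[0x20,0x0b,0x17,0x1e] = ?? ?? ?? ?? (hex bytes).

  after D0: wrote 2B at 0x0e = 6027
  after D1: wrote 5B at 0x0b = fc94fbf706
  after D2: wrote 8B at 0x11 = 758dd8e1fc94fbf7
  after D3: wrote 2B at 0x1f = 758d
query mem[0x20]=0x8d, mem[0x0b]=0xfc, mem[0x17]=0xfb, mem[0x1e]=0xd8

MEM[0x20,0x0b,0x17,0x1e] = 8d fc fb d8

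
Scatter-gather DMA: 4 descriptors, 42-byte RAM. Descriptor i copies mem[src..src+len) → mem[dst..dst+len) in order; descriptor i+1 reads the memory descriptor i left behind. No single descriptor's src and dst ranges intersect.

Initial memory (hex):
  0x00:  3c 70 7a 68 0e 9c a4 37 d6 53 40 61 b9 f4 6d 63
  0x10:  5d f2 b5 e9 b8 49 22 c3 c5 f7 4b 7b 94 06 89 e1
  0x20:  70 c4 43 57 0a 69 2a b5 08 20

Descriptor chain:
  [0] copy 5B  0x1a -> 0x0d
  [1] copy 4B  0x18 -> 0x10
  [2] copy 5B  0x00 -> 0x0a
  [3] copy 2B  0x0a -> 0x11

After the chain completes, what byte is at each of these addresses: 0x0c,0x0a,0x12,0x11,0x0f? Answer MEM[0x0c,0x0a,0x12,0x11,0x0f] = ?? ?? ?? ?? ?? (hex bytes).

#0 dst[0x0d+5] := {0x4b,0x7b,0x94,0x06,0x89}
#1 dst[0x10+4] := {0xc5,0xf7,0x4b,0x7b}
#2 dst[0x0a+5] := {0x3c,0x70,0x7a,0x68,0x0e}
#3 dst[0x11+2] := {0x3c,0x70}
query mem[0x0c]=0x7a, mem[0x0a]=0x3c, mem[0x12]=0x70, mem[0x11]=0x3c, mem[0x0f]=0x94

MEM[0x0c,0x0a,0x12,0x11,0x0f] = 7a 3c 70 3c 94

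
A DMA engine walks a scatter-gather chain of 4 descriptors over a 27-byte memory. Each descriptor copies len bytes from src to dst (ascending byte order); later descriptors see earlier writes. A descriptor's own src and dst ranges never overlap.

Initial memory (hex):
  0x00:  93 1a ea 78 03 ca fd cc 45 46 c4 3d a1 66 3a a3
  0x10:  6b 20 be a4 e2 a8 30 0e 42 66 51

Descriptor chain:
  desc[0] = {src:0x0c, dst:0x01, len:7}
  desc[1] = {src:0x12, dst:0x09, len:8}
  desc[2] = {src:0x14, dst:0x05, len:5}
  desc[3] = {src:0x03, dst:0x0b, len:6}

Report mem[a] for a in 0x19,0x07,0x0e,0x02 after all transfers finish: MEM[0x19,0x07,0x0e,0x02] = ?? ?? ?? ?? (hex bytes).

D0: mem[0x01..0x07] <- [a1 66 3a a3 6b 20 be]
D1: mem[0x09..0x10] <- [be a4 e2 a8 30 0e 42 66]
D2: mem[0x05..0x09] <- [e2 a8 30 0e 42]
D3: mem[0x0b..0x10] <- [3a a3 e2 a8 30 0e]
query mem[0x19]=0x66, mem[0x07]=0x30, mem[0x0e]=0xa8, mem[0x02]=0x66

MEM[0x19,0x07,0x0e,0x02] = 66 30 a8 66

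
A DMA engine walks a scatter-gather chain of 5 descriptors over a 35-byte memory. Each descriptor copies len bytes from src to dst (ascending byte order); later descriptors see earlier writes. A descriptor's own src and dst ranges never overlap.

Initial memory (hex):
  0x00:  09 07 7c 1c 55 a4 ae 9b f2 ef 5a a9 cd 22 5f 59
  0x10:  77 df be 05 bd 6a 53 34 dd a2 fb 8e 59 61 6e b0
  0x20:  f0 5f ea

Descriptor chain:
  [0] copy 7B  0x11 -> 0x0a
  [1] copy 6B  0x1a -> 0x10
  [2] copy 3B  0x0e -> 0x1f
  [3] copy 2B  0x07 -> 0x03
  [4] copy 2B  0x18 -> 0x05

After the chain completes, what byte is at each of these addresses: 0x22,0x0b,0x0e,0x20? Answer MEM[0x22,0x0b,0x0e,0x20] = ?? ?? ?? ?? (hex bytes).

  after D0: wrote 7B at 0x0a = dfbe05bd6a5334
  after D1: wrote 6B at 0x10 = fb8e59616eb0
  after D2: wrote 3B at 0x1f = 6a53fb
  after D3: wrote 2B at 0x03 = 9bf2
  after D4: wrote 2B at 0x05 = dda2
query mem[0x22]=0xea, mem[0x0b]=0xbe, mem[0x0e]=0x6a, mem[0x20]=0x53

MEM[0x22,0x0b,0x0e,0x20] = ea be 6a 53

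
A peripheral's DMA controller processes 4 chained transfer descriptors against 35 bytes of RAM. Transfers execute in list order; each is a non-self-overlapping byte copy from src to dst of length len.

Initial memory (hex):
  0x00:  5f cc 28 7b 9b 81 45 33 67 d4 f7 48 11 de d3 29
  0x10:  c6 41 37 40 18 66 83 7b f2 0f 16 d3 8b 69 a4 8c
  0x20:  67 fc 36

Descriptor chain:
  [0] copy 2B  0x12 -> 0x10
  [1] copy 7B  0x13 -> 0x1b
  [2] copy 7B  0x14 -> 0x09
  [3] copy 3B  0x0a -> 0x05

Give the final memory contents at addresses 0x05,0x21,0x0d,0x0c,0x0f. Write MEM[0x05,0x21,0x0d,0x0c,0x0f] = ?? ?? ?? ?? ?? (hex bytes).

[0] 0x12->0x10 len=2 : 37 40
[1] 0x13->0x1b len=7 : 40 18 66 83 7b f2 0f
[2] 0x14->0x09 len=7 : 18 66 83 7b f2 0f 16
[3] 0x0a->0x05 len=3 : 66 83 7b
query mem[0x05]=0x66, mem[0x21]=0x0f, mem[0x0d]=0xf2, mem[0x0c]=0x7b, mem[0x0f]=0x16

MEM[0x05,0x21,0x0d,0x0c,0x0f] = 66 0f f2 7b 16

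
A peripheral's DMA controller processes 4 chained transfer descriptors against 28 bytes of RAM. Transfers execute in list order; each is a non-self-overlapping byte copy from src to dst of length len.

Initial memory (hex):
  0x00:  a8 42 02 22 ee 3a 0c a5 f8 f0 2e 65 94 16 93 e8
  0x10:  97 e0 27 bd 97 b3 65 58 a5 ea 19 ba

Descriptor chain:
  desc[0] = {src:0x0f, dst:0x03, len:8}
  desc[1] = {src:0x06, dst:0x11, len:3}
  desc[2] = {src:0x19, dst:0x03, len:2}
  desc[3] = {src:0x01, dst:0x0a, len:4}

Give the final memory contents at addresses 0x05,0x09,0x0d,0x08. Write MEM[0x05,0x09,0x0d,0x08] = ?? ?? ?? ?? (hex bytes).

MEM[0x05,0x09,0x0d,0x08] = e0 b3 19 97

[0] 0x0f->0x03 len=8 : e8 97 e0 27 bd 97 b3 65
[1] 0x06->0x11 len=3 : 27 bd 97
[2] 0x19->0x03 len=2 : ea 19
[3] 0x01->0x0a len=4 : 42 02 ea 19
query mem[0x05]=0xe0, mem[0x09]=0xb3, mem[0x0d]=0x19, mem[0x08]=0x97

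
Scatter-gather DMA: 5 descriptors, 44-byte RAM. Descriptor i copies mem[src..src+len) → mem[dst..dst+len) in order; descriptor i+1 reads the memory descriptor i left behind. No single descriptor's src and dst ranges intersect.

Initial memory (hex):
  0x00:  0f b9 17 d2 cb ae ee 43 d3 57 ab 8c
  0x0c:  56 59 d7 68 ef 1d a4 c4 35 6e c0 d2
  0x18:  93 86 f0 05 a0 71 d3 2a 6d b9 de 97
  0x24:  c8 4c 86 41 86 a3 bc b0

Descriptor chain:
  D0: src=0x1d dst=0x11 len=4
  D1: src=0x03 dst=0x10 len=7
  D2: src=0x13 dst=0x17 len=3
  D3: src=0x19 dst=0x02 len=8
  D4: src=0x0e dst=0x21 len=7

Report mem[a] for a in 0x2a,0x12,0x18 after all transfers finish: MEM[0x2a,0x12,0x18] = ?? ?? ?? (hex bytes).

MEM[0x2a,0x12,0x18] = bc ae 43

#0 dst[0x11+4] := {0x71,0xd3,0x2a,0x6d}
#1 dst[0x10+7] := {0xd2,0xcb,0xae,0xee,0x43,0xd3,0x57}
#2 dst[0x17+3] := {0xee,0x43,0xd3}
#3 dst[0x02+8] := {0xd3,0xf0,0x05,0xa0,0x71,0xd3,0x2a,0x6d}
#4 dst[0x21+7] := {0xd7,0x68,0xd2,0xcb,0xae,0xee,0x43}
query mem[0x2a]=0xbc, mem[0x12]=0xae, mem[0x18]=0x43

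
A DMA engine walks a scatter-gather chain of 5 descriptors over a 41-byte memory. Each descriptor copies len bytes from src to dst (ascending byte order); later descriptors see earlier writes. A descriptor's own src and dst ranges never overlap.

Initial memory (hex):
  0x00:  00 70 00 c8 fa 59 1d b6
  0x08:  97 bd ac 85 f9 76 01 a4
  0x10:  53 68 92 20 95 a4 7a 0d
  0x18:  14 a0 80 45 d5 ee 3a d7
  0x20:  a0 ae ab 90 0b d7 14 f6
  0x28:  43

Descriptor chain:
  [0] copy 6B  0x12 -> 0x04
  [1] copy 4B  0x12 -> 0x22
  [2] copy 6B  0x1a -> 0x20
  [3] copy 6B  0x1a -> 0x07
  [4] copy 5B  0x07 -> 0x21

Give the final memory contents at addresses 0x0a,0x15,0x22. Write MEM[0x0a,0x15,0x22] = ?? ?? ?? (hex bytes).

MEM[0x0a,0x15,0x22] = ee a4 45

D0: mem[0x04..0x09] <- [92 20 95 a4 7a 0d]
D1: mem[0x22..0x25] <- [92 20 95 a4]
D2: mem[0x20..0x25] <- [80 45 d5 ee 3a d7]
D3: mem[0x07..0x0c] <- [80 45 d5 ee 3a d7]
D4: mem[0x21..0x25] <- [80 45 d5 ee 3a]
query mem[0x0a]=0xee, mem[0x15]=0xa4, mem[0x22]=0x45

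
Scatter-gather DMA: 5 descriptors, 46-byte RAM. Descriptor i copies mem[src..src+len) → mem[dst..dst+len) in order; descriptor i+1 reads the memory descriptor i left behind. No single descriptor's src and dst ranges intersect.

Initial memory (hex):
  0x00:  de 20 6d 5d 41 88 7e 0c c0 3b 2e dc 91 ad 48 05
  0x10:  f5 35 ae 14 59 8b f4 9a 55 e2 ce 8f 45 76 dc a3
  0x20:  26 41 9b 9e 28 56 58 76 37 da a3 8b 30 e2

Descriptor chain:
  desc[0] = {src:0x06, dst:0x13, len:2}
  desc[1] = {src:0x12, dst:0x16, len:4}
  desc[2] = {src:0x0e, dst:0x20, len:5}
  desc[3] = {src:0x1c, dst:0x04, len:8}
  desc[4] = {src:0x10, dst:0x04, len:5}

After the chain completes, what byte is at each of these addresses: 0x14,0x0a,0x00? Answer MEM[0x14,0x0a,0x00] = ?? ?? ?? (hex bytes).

MEM[0x14,0x0a,0x00] = 0c f5 de

[0] 0x06->0x13 len=2 : 7e 0c
[1] 0x12->0x16 len=4 : ae 7e 0c 8b
[2] 0x0e->0x20 len=5 : 48 05 f5 35 ae
[3] 0x1c->0x04 len=8 : 45 76 dc a3 48 05 f5 35
[4] 0x10->0x04 len=5 : f5 35 ae 7e 0c
query mem[0x14]=0x0c, mem[0x0a]=0xf5, mem[0x00]=0xde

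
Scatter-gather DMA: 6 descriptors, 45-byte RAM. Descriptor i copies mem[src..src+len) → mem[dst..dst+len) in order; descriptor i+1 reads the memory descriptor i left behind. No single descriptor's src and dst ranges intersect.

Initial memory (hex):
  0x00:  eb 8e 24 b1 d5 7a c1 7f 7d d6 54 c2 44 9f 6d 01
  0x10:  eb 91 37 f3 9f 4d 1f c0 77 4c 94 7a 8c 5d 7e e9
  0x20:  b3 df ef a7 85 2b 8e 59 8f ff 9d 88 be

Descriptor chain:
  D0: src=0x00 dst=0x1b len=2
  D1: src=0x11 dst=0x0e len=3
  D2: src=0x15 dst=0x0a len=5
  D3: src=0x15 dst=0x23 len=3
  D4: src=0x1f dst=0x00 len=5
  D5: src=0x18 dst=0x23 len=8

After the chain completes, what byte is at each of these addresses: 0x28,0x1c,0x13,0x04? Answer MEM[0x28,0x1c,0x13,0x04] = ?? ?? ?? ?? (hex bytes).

#0 dst[0x1b+2] := {0xeb,0x8e}
#1 dst[0x0e+3] := {0x91,0x37,0xf3}
#2 dst[0x0a+5] := {0x4d,0x1f,0xc0,0x77,0x4c}
#3 dst[0x23+3] := {0x4d,0x1f,0xc0}
#4 dst[0x00+5] := {0xe9,0xb3,0xdf,0xef,0x4d}
#5 dst[0x23+8] := {0x77,0x4c,0x94,0xeb,0x8e,0x5d,0x7e,0xe9}
query mem[0x28]=0x5d, mem[0x1c]=0x8e, mem[0x13]=0xf3, mem[0x04]=0x4d

MEM[0x28,0x1c,0x13,0x04] = 5d 8e f3 4d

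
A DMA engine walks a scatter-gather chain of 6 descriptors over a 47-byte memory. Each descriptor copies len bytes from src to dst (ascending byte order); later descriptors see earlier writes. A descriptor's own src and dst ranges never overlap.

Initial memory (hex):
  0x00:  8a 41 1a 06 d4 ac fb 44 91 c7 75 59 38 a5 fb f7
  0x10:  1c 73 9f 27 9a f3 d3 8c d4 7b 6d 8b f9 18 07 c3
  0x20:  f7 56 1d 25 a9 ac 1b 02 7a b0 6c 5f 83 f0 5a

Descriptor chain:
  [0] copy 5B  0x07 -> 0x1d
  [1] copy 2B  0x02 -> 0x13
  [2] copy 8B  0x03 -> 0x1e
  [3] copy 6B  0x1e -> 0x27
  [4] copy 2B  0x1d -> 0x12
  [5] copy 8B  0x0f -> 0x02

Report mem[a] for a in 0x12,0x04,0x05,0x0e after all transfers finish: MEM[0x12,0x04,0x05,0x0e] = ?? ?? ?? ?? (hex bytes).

D0: mem[0x1d..0x21] <- [44 91 c7 75 59]
D1: mem[0x13..0x14] <- [1a 06]
D2: mem[0x1e..0x25] <- [06 d4 ac fb 44 91 c7 75]
D3: mem[0x27..0x2c] <- [06 d4 ac fb 44 91]
D4: mem[0x12..0x13] <- [44 06]
D5: mem[0x02..0x09] <- [f7 1c 73 44 06 06 f3 d3]
query mem[0x12]=0x44, mem[0x04]=0x73, mem[0x05]=0x44, mem[0x0e]=0xfb

MEM[0x12,0x04,0x05,0x0e] = 44 73 44 fb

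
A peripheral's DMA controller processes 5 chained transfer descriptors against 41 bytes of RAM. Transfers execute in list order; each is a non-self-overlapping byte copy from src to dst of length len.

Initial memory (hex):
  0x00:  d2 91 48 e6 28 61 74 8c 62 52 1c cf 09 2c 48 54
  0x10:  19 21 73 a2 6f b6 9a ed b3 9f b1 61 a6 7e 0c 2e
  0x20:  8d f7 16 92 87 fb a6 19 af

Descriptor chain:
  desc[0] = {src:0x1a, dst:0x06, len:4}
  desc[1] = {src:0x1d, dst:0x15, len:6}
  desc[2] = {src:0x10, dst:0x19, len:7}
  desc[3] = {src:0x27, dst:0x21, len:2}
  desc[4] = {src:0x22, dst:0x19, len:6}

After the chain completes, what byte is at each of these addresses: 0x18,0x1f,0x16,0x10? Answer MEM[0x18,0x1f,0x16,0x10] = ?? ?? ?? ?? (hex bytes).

  after D0: wrote 4B at 0x06 = b161a67e
  after D1: wrote 6B at 0x15 = 7e0c2e8df716
  after D2: wrote 7B at 0x19 = 192173a26f7e0c
  after D3: wrote 2B at 0x21 = 19af
  after D4: wrote 6B at 0x19 = af9287fba619
query mem[0x18]=0x8d, mem[0x1f]=0x0c, mem[0x16]=0x0c, mem[0x10]=0x19

MEM[0x18,0x1f,0x16,0x10] = 8d 0c 0c 19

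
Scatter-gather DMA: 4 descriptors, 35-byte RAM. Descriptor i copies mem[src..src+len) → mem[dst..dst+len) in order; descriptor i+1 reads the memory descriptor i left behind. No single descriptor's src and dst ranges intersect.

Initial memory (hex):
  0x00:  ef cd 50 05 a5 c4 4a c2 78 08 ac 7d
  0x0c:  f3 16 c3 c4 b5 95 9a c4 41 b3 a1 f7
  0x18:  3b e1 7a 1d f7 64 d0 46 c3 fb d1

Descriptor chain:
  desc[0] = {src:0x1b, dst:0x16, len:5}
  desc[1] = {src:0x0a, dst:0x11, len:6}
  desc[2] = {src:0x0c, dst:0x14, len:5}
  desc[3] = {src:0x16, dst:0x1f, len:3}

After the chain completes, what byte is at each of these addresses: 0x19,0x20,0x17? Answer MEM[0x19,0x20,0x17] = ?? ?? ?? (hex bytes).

MEM[0x19,0x20,0x17] = d0 c4 c4

  after D0: wrote 5B at 0x16 = 1df764d046
  after D1: wrote 6B at 0x11 = ac7df316c3c4
  after D2: wrote 5B at 0x14 = f316c3c4b5
  after D3: wrote 3B at 0x1f = c3c4b5
query mem[0x19]=0xd0, mem[0x20]=0xc4, mem[0x17]=0xc4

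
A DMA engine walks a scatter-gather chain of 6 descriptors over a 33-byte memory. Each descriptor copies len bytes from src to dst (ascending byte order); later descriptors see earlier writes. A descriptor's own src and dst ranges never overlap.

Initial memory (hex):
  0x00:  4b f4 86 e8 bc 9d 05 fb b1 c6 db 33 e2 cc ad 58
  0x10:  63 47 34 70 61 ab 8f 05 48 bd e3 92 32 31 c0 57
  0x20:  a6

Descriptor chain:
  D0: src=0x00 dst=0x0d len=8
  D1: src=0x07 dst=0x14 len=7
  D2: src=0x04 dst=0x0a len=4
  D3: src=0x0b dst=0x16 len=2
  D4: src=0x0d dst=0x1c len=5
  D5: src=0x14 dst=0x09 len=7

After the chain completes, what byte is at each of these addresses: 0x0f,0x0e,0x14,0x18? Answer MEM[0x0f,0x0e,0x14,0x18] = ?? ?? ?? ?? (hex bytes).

MEM[0x0f,0x0e,0x14,0x18] = 4b e2 fb 33

[0] 0x00->0x0d len=8 : 4b f4 86 e8 bc 9d 05 fb
[1] 0x07->0x14 len=7 : fb b1 c6 db 33 e2 4b
[2] 0x04->0x0a len=4 : bc 9d 05 fb
[3] 0x0b->0x16 len=2 : 9d 05
[4] 0x0d->0x1c len=5 : fb f4 86 e8 bc
[5] 0x14->0x09 len=7 : fb b1 9d 05 33 e2 4b
query mem[0x0f]=0x4b, mem[0x0e]=0xe2, mem[0x14]=0xfb, mem[0x18]=0x33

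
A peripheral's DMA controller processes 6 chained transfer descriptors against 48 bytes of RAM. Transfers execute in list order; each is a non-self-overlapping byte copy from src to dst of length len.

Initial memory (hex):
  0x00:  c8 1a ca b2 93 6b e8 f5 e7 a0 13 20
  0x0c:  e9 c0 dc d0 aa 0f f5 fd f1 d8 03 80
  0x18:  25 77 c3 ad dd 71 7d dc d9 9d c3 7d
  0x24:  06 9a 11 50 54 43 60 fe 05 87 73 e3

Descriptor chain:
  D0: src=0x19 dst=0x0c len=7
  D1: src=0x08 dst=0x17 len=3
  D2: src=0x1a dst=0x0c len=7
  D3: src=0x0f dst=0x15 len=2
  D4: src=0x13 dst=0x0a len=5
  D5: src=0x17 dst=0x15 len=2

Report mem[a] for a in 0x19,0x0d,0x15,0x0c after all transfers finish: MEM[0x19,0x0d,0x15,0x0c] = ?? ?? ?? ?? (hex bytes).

#0 dst[0x0c+7] := {0x77,0xc3,0xad,0xdd,0x71,0x7d,0xdc}
#1 dst[0x17+3] := {0xe7,0xa0,0x13}
#2 dst[0x0c+7] := {0xc3,0xad,0xdd,0x71,0x7d,0xdc,0xd9}
#3 dst[0x15+2] := {0x71,0x7d}
#4 dst[0x0a+5] := {0xfd,0xf1,0x71,0x7d,0xe7}
#5 dst[0x15+2] := {0xe7,0xa0}
query mem[0x19]=0x13, mem[0x0d]=0x7d, mem[0x15]=0xe7, mem[0x0c]=0x71

MEM[0x19,0x0d,0x15,0x0c] = 13 7d e7 71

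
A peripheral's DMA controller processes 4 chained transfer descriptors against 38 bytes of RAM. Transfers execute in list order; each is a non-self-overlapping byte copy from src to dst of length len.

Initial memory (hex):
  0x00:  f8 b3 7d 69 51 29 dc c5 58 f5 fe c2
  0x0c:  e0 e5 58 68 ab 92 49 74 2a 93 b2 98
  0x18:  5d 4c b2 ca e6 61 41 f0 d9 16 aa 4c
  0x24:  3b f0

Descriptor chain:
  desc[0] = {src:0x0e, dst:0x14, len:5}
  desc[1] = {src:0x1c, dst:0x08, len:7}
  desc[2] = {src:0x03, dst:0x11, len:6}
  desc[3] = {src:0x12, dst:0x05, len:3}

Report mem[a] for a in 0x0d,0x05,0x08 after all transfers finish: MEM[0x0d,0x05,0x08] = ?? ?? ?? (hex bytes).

[0] 0x0e->0x14 len=5 : 58 68 ab 92 49
[1] 0x1c->0x08 len=7 : e6 61 41 f0 d9 16 aa
[2] 0x03->0x11 len=6 : 69 51 29 dc c5 e6
[3] 0x12->0x05 len=3 : 51 29 dc
query mem[0x0d]=0x16, mem[0x05]=0x51, mem[0x08]=0xe6

MEM[0x0d,0x05,0x08] = 16 51 e6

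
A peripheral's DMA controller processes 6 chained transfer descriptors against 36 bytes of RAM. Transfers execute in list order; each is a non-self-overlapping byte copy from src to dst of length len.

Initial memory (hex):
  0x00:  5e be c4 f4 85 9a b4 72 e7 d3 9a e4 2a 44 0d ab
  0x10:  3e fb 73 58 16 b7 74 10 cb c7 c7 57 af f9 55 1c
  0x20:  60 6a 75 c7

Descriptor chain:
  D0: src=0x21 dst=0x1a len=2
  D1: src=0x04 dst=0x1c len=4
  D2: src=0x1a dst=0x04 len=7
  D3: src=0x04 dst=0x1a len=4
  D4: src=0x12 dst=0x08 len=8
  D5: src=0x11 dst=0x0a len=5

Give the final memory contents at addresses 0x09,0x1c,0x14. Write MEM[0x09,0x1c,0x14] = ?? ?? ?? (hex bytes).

MEM[0x09,0x1c,0x14] = 58 85 16

[0] 0x21->0x1a len=2 : 6a 75
[1] 0x04->0x1c len=4 : 85 9a b4 72
[2] 0x1a->0x04 len=7 : 6a 75 85 9a b4 72 60
[3] 0x04->0x1a len=4 : 6a 75 85 9a
[4] 0x12->0x08 len=8 : 73 58 16 b7 74 10 cb c7
[5] 0x11->0x0a len=5 : fb 73 58 16 b7
query mem[0x09]=0x58, mem[0x1c]=0x85, mem[0x14]=0x16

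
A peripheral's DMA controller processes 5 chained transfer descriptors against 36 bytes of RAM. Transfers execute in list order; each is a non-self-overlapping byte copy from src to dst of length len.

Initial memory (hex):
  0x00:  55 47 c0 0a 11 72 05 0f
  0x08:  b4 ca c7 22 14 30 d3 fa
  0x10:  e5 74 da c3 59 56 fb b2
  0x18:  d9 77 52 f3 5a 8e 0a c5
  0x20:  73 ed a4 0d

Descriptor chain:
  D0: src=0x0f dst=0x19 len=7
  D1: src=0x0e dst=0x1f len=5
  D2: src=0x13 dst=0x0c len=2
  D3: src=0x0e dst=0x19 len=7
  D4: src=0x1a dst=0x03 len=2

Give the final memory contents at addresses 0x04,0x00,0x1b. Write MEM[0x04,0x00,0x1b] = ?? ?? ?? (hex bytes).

MEM[0x04,0x00,0x1b] = e5 55 e5

D0: mem[0x19..0x1f] <- [fa e5 74 da c3 59 56]
D1: mem[0x1f..0x23] <- [d3 fa e5 74 da]
D2: mem[0x0c..0x0d] <- [c3 59]
D3: mem[0x19..0x1f] <- [d3 fa e5 74 da c3 59]
D4: mem[0x03..0x04] <- [fa e5]
query mem[0x04]=0xe5, mem[0x00]=0x55, mem[0x1b]=0xe5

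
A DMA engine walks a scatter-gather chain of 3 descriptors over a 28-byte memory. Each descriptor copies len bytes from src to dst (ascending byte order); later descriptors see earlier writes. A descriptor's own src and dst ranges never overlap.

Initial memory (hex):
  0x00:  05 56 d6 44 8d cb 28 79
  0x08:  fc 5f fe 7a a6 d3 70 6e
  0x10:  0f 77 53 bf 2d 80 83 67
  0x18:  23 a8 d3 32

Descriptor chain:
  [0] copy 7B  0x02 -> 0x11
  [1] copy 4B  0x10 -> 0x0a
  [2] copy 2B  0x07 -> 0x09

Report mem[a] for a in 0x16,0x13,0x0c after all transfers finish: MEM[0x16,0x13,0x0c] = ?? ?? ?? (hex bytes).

#0 dst[0x11+7] := {0xd6,0x44,0x8d,0xcb,0x28,0x79,0xfc}
#1 dst[0x0a+4] := {0x0f,0xd6,0x44,0x8d}
#2 dst[0x09+2] := {0x79,0xfc}
query mem[0x16]=0x79, mem[0x13]=0x8d, mem[0x0c]=0x44

MEM[0x16,0x13,0x0c] = 79 8d 44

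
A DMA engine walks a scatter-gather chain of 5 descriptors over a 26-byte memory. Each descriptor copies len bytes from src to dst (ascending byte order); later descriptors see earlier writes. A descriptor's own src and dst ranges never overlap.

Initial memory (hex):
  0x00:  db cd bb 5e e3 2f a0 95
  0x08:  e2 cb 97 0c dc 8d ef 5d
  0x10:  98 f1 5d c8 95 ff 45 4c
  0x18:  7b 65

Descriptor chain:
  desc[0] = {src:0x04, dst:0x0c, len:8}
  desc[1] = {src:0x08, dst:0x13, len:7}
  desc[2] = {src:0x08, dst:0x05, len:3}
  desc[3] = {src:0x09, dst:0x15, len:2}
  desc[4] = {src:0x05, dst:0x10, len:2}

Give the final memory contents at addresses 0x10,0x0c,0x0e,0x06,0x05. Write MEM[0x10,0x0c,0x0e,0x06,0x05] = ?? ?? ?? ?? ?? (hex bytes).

MEM[0x10,0x0c,0x0e,0x06,0x05] = e2 e3 a0 cb e2

#0 dst[0x0c+8] := {0xe3,0x2f,0xa0,0x95,0xe2,0xcb,0x97,0x0c}
#1 dst[0x13+7] := {0xe2,0xcb,0x97,0x0c,0xe3,0x2f,0xa0}
#2 dst[0x05+3] := {0xe2,0xcb,0x97}
#3 dst[0x15+2] := {0xcb,0x97}
#4 dst[0x10+2] := {0xe2,0xcb}
query mem[0x10]=0xe2, mem[0x0c]=0xe3, mem[0x0e]=0xa0, mem[0x06]=0xcb, mem[0x05]=0xe2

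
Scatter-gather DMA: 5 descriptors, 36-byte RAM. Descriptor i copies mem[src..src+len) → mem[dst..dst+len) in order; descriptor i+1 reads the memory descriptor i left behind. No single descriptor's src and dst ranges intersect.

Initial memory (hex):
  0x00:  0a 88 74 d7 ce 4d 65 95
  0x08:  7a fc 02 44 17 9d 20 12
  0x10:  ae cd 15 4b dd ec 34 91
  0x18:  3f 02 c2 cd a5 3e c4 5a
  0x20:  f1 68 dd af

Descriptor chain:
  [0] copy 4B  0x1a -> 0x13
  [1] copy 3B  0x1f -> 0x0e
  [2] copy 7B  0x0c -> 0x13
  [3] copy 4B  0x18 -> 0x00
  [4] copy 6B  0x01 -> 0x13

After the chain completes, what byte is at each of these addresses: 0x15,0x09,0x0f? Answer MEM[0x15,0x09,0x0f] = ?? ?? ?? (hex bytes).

MEM[0x15,0x09,0x0f] = cd fc f1

  after D0: wrote 4B at 0x13 = c2cda53e
  after D1: wrote 3B at 0x0e = 5af168
  after D2: wrote 7B at 0x13 = 179d5af168cd15
  after D3: wrote 4B at 0x00 = cd15c2cd
  after D4: wrote 6B at 0x13 = 15c2cdce4d65
query mem[0x15]=0xcd, mem[0x09]=0xfc, mem[0x0f]=0xf1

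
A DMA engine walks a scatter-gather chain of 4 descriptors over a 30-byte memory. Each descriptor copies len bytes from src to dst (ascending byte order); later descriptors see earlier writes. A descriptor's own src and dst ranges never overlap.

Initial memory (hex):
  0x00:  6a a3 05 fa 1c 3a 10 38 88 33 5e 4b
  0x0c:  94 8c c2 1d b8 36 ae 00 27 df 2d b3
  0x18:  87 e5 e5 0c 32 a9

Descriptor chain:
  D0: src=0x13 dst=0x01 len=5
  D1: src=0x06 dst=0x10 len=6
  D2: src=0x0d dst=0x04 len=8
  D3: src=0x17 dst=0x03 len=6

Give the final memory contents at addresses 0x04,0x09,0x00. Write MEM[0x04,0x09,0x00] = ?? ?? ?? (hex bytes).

MEM[0x04,0x09,0x00] = 87 88 6a

#0 dst[0x01+5] := {0x00,0x27,0xdf,0x2d,0xb3}
#1 dst[0x10+6] := {0x10,0x38,0x88,0x33,0x5e,0x4b}
#2 dst[0x04+8] := {0x8c,0xc2,0x1d,0x10,0x38,0x88,0x33,0x5e}
#3 dst[0x03+6] := {0xb3,0x87,0xe5,0xe5,0x0c,0x32}
query mem[0x04]=0x87, mem[0x09]=0x88, mem[0x00]=0x6a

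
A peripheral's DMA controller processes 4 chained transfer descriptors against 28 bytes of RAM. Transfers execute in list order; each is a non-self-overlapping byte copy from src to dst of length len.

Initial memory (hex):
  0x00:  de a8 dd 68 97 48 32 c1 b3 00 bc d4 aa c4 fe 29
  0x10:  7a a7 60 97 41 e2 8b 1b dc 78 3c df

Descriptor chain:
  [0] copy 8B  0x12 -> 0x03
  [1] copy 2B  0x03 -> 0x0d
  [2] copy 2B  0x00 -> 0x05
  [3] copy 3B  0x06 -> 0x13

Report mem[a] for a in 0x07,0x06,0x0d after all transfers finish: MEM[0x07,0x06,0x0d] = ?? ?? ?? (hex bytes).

#0 dst[0x03+8] := {0x60,0x97,0x41,0xe2,0x8b,0x1b,0xdc,0x78}
#1 dst[0x0d+2] := {0x60,0x97}
#2 dst[0x05+2] := {0xde,0xa8}
#3 dst[0x13+3] := {0xa8,0x8b,0x1b}
query mem[0x07]=0x8b, mem[0x06]=0xa8, mem[0x0d]=0x60

MEM[0x07,0x06,0x0d] = 8b a8 60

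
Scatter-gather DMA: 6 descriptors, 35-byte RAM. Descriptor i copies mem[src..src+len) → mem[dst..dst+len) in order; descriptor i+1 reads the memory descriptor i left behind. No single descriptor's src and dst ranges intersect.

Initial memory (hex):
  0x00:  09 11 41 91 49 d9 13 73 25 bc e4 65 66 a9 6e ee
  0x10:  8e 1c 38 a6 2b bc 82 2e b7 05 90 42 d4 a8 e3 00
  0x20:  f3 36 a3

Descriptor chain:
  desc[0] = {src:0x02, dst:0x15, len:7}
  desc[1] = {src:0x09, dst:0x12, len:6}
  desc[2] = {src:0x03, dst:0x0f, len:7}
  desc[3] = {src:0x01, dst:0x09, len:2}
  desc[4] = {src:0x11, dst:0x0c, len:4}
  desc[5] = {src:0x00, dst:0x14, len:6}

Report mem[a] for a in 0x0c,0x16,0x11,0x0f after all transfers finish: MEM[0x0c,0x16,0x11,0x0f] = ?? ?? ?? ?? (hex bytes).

MEM[0x0c,0x16,0x11,0x0f] = d9 41 d9 25

D0: mem[0x15..0x1b] <- [41 91 49 d9 13 73 25]
D1: mem[0x12..0x17] <- [bc e4 65 66 a9 6e]
D2: mem[0x0f..0x15] <- [91 49 d9 13 73 25 bc]
D3: mem[0x09..0x0a] <- [11 41]
D4: mem[0x0c..0x0f] <- [d9 13 73 25]
D5: mem[0x14..0x19] <- [09 11 41 91 49 d9]
query mem[0x0c]=0xd9, mem[0x16]=0x41, mem[0x11]=0xd9, mem[0x0f]=0x25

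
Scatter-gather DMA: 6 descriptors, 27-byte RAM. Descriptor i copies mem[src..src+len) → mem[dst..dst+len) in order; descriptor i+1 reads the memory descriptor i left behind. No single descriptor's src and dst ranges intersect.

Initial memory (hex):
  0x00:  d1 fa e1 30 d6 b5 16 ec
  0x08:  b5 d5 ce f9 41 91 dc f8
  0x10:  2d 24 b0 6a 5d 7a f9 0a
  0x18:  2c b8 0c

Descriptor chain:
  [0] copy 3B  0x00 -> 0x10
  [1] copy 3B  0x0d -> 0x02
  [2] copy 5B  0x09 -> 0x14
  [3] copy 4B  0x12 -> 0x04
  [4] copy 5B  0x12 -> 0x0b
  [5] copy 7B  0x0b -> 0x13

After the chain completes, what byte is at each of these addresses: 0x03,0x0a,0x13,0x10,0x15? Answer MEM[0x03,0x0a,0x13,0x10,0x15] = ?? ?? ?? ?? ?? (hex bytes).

  after D0: wrote 3B at 0x10 = d1fae1
  after D1: wrote 3B at 0x02 = 91dcf8
  after D2: wrote 5B at 0x14 = d5cef94191
  after D3: wrote 4B at 0x04 = e16ad5ce
  after D4: wrote 5B at 0x0b = e16ad5cef9
  after D5: wrote 7B at 0x13 = e16ad5cef9d1fa
query mem[0x03]=0xdc, mem[0x0a]=0xce, mem[0x13]=0xe1, mem[0x10]=0xd1, mem[0x15]=0xd5

MEM[0x03,0x0a,0x13,0x10,0x15] = dc ce e1 d1 d5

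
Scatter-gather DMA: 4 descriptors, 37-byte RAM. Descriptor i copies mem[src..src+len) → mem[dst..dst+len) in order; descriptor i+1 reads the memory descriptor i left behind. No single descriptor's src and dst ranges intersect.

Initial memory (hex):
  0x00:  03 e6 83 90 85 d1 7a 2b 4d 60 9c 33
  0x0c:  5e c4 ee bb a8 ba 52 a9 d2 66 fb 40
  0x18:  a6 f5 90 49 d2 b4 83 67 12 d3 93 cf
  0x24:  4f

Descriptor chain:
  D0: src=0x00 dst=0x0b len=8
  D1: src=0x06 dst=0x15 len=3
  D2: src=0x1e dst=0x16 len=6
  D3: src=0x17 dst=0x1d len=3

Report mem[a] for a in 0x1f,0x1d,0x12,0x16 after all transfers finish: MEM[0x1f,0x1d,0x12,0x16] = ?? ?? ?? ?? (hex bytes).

MEM[0x1f,0x1d,0x12,0x16] = d3 67 2b 83

[0] 0x00->0x0b len=8 : 03 e6 83 90 85 d1 7a 2b
[1] 0x06->0x15 len=3 : 7a 2b 4d
[2] 0x1e->0x16 len=6 : 83 67 12 d3 93 cf
[3] 0x17->0x1d len=3 : 67 12 d3
query mem[0x1f]=0xd3, mem[0x1d]=0x67, mem[0x12]=0x2b, mem[0x16]=0x83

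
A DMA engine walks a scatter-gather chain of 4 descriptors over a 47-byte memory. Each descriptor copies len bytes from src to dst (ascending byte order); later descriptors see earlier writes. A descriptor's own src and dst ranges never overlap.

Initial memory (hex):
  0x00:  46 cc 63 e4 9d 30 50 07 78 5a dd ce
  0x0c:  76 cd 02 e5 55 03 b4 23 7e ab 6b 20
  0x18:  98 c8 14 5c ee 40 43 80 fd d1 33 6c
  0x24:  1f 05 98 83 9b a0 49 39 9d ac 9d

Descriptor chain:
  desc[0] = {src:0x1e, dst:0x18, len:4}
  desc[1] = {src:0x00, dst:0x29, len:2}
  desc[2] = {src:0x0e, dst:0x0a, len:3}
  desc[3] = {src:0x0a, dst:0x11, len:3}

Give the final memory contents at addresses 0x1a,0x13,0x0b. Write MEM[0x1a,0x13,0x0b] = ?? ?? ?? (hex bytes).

MEM[0x1a,0x13,0x0b] = fd 55 e5

  after D0: wrote 4B at 0x18 = 4380fdd1
  after D1: wrote 2B at 0x29 = 46cc
  after D2: wrote 3B at 0x0a = 02e555
  after D3: wrote 3B at 0x11 = 02e555
query mem[0x1a]=0xfd, mem[0x13]=0x55, mem[0x0b]=0xe5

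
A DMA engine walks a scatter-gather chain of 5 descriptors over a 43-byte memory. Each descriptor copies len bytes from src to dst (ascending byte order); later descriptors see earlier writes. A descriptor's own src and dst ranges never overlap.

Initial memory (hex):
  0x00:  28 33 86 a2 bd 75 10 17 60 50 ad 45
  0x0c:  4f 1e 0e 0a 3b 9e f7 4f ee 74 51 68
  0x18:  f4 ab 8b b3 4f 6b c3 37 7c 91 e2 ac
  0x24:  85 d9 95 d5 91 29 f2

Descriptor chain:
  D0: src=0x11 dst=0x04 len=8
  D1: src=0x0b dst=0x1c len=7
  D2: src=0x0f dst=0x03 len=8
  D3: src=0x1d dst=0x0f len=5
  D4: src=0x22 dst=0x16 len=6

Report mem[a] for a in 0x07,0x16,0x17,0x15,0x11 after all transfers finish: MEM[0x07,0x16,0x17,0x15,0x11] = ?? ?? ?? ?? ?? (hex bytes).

MEM[0x07,0x16,0x17,0x15,0x11] = 4f 9e ac 74 0e

[0] 0x11->0x04 len=8 : 9e f7 4f ee 74 51 68 f4
[1] 0x0b->0x1c len=7 : f4 4f 1e 0e 0a 3b 9e
[2] 0x0f->0x03 len=8 : 0a 3b 9e f7 4f ee 74 51
[3] 0x1d->0x0f len=5 : 4f 1e 0e 0a 3b
[4] 0x22->0x16 len=6 : 9e ac 85 d9 95 d5
query mem[0x07]=0x4f, mem[0x16]=0x9e, mem[0x17]=0xac, mem[0x15]=0x74, mem[0x11]=0x0e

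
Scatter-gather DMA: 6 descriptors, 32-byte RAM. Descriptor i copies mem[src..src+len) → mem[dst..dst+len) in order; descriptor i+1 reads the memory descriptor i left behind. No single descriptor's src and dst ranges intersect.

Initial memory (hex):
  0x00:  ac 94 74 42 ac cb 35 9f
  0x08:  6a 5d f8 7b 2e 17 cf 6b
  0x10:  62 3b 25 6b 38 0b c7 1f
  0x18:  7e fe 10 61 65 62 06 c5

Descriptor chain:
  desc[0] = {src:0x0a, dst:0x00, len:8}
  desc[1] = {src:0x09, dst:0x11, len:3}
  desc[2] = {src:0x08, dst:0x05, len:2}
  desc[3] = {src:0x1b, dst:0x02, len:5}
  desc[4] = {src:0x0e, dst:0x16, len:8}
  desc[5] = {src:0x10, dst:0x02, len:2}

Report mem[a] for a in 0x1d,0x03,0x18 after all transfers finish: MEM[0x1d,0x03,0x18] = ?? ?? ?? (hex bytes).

[0] 0x0a->0x00 len=8 : f8 7b 2e 17 cf 6b 62 3b
[1] 0x09->0x11 len=3 : 5d f8 7b
[2] 0x08->0x05 len=2 : 6a 5d
[3] 0x1b->0x02 len=5 : 61 65 62 06 c5
[4] 0x0e->0x16 len=8 : cf 6b 62 5d f8 7b 38 0b
[5] 0x10->0x02 len=2 : 62 5d
query mem[0x1d]=0x0b, mem[0x03]=0x5d, mem[0x18]=0x62

MEM[0x1d,0x03,0x18] = 0b 5d 62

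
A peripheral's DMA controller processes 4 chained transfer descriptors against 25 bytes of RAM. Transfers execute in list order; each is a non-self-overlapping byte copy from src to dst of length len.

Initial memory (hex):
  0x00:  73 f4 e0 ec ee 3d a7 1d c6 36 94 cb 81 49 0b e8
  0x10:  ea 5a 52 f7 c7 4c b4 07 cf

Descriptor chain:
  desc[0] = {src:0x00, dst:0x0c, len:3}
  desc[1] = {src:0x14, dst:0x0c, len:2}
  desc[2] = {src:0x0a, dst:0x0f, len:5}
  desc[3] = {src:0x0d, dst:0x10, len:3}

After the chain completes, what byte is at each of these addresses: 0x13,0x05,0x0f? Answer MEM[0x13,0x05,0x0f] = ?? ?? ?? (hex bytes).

MEM[0x13,0x05,0x0f] = e0 3d 94

#0 dst[0x0c+3] := {0x73,0xf4,0xe0}
#1 dst[0x0c+2] := {0xc7,0x4c}
#2 dst[0x0f+5] := {0x94,0xcb,0xc7,0x4c,0xe0}
#3 dst[0x10+3] := {0x4c,0xe0,0x94}
query mem[0x13]=0xe0, mem[0x05]=0x3d, mem[0x0f]=0x94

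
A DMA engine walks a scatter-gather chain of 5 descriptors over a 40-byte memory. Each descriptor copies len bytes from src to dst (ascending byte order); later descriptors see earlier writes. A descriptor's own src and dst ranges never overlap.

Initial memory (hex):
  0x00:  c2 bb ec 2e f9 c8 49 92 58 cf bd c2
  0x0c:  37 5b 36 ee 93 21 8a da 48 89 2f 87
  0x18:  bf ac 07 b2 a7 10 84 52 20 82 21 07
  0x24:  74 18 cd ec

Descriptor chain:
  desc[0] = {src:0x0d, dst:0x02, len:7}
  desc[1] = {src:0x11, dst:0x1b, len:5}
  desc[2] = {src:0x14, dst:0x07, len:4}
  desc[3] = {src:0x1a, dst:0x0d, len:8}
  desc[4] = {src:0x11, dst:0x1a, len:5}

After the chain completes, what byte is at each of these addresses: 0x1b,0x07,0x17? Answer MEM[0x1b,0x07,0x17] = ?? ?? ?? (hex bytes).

  after D0: wrote 7B at 0x02 = 5b36ee93218ada
  after D1: wrote 5B at 0x1b = 218ada4889
  after D2: wrote 4B at 0x07 = 48892f87
  after D3: wrote 8B at 0x0d = 07218ada48892082
  after D4: wrote 5B at 0x1a = 4889208289
query mem[0x1b]=0x89, mem[0x07]=0x48, mem[0x17]=0x87

MEM[0x1b,0x07,0x17] = 89 48 87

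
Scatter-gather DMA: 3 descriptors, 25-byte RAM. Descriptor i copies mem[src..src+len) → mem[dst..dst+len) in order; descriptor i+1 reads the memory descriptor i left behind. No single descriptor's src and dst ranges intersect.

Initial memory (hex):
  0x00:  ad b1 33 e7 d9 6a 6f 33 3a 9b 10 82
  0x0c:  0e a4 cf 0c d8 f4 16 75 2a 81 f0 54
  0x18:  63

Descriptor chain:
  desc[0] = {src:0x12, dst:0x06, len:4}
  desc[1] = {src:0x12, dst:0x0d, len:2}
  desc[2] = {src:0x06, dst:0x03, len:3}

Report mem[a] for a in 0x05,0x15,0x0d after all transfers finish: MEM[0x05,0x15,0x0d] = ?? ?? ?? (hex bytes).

D0: mem[0x06..0x09] <- [16 75 2a 81]
D1: mem[0x0d..0x0e] <- [16 75]
D2: mem[0x03..0x05] <- [16 75 2a]
query mem[0x05]=0x2a, mem[0x15]=0x81, mem[0x0d]=0x16

MEM[0x05,0x15,0x0d] = 2a 81 16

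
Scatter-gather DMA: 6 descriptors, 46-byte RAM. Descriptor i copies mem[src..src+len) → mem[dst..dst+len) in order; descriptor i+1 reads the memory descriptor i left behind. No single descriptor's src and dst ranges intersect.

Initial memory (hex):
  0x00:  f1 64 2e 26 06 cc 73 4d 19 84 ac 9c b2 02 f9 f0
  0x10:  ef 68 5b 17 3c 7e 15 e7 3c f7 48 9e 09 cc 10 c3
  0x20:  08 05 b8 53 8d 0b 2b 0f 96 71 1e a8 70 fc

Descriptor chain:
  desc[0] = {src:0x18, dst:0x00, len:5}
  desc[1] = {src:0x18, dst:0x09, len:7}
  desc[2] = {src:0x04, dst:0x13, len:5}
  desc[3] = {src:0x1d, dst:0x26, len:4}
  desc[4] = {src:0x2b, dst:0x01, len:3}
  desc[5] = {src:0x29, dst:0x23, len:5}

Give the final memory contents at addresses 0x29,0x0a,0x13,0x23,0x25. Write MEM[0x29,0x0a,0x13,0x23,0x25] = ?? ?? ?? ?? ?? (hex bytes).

#0 dst[0x00+5] := {0x3c,0xf7,0x48,0x9e,0x09}
#1 dst[0x09+7] := {0x3c,0xf7,0x48,0x9e,0x09,0xcc,0x10}
#2 dst[0x13+5] := {0x09,0xcc,0x73,0x4d,0x19}
#3 dst[0x26+4] := {0xcc,0x10,0xc3,0x08}
#4 dst[0x01+3] := {0xa8,0x70,0xfc}
#5 dst[0x23+5] := {0x08,0x1e,0xa8,0x70,0xfc}
query mem[0x29]=0x08, mem[0x0a]=0xf7, mem[0x13]=0x09, mem[0x23]=0x08, mem[0x25]=0xa8

MEM[0x29,0x0a,0x13,0x23,0x25] = 08 f7 09 08 a8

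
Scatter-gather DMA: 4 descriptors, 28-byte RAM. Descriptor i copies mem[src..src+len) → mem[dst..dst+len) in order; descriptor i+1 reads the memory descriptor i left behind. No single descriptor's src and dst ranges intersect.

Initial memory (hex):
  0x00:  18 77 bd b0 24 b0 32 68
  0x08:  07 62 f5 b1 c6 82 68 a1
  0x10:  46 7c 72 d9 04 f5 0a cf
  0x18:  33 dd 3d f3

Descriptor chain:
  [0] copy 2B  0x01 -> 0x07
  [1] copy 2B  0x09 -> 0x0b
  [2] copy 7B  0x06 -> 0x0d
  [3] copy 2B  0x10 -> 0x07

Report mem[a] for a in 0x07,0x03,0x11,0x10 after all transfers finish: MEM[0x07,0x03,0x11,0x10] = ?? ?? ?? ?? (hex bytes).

MEM[0x07,0x03,0x11,0x10] = 62 b0 f5 62

D0: mem[0x07..0x08] <- [77 bd]
D1: mem[0x0b..0x0c] <- [62 f5]
D2: mem[0x0d..0x13] <- [32 77 bd 62 f5 62 f5]
D3: mem[0x07..0x08] <- [62 f5]
query mem[0x07]=0x62, mem[0x03]=0xb0, mem[0x11]=0xf5, mem[0x10]=0x62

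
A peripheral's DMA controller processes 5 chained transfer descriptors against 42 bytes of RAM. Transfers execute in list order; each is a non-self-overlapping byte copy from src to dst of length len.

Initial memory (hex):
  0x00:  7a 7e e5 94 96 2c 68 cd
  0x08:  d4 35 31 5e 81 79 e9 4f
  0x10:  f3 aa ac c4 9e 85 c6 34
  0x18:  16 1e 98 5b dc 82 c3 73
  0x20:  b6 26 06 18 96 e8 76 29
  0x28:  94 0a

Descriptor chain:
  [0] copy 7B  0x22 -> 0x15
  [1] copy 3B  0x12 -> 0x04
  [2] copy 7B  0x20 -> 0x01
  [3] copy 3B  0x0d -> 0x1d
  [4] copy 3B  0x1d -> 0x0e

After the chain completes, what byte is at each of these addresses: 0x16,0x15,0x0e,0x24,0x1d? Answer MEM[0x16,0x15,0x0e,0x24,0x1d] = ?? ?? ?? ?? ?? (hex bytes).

MEM[0x16,0x15,0x0e,0x24,0x1d] = 18 06 79 96 79

  after D0: wrote 7B at 0x15 = 061896e8762994
  after D1: wrote 3B at 0x04 = acc49e
  after D2: wrote 7B at 0x01 = b626061896e876
  after D3: wrote 3B at 0x1d = 79e94f
  after D4: wrote 3B at 0x0e = 79e94f
query mem[0x16]=0x18, mem[0x15]=0x06, mem[0x0e]=0x79, mem[0x24]=0x96, mem[0x1d]=0x79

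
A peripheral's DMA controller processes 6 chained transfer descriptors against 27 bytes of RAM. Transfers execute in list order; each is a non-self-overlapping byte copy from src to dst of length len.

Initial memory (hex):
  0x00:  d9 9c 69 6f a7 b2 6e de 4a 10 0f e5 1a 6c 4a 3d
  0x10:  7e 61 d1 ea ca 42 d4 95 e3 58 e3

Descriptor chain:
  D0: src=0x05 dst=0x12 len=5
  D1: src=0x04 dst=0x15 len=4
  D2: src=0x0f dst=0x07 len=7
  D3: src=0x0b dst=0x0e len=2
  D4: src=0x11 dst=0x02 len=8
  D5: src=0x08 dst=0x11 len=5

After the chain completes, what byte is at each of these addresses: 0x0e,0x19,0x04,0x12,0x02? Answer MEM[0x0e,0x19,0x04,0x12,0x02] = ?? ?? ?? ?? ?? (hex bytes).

MEM[0x0e,0x19,0x04,0x12,0x02] = 6e 58 6e de 61

[0] 0x05->0x12 len=5 : b2 6e de 4a 10
[1] 0x04->0x15 len=4 : a7 b2 6e de
[2] 0x0f->0x07 len=7 : 3d 7e 61 b2 6e de a7
[3] 0x0b->0x0e len=2 : 6e de
[4] 0x11->0x02 len=8 : 61 b2 6e de a7 b2 6e de
[5] 0x08->0x11 len=5 : 6e de b2 6e de
query mem[0x0e]=0x6e, mem[0x19]=0x58, mem[0x04]=0x6e, mem[0x12]=0xde, mem[0x02]=0x61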